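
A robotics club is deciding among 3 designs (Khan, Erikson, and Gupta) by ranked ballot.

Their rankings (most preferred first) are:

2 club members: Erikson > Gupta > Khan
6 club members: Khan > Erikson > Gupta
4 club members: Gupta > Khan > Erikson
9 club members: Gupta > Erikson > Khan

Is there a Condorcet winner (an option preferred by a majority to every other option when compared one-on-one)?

Yes

Head-to-head results (21 voters total):
Khan vs Erikson: Erikson wins 11–10.
Khan vs Gupta: Gupta wins 15–6.
Erikson vs Gupta: Gupta wins 13–8.
Gupta beats each rival — Khan (15–6), Erikson (13–8) — so Gupta is the Condorcet winner.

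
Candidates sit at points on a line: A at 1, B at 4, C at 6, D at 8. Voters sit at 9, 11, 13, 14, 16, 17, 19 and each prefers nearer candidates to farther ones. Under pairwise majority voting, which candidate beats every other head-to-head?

With single-peaked preferences on a line, the Condorcet winner is the candidate closest to the median voter.
The median voter (position 14) is closest to D at 8.
Check: D vs A — voters closer to D: 7 of 7.

D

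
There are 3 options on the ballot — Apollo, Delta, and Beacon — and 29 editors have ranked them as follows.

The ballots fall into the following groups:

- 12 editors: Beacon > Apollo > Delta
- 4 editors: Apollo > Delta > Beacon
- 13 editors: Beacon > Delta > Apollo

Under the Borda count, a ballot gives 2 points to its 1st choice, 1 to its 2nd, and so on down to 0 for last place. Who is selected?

Beacon

Borda scores:
  Apollo: 12·1 + 4·2 + 13·0 = 20
  Delta: 12·0 + 4·1 + 13·1 = 17
  Beacon: 12·2 + 4·0 + 13·2 = 50
Beacon has the highest total.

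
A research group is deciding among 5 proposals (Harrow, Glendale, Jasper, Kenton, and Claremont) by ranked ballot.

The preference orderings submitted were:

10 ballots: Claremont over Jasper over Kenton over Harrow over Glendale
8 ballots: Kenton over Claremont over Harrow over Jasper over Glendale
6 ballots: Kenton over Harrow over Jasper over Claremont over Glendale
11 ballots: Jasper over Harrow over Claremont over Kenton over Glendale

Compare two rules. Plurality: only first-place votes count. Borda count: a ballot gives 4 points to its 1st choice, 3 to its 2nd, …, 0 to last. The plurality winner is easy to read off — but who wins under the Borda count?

Jasper

Plurality first-place counts: Harrow 0, Glendale 0, Jasper 11, Kenton 14, Claremont 10 → Kenton.
Borda totals: Harrow 77, Glendale 0, Jasper 94, Kenton 87, Claremont 92 → Jasper.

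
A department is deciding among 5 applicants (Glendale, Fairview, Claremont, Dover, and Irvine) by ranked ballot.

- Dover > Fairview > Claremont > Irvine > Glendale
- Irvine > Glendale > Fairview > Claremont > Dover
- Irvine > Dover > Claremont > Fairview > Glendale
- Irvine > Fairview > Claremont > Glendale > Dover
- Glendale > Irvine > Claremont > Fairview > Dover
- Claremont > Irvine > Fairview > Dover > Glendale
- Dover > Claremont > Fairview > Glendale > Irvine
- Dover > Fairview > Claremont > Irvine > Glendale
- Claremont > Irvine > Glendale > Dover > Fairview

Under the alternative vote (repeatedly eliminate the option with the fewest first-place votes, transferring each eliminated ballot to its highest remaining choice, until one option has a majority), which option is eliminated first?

Round 1: Dover 3, Irvine 3, Claremont 2, Glendale 1, Fairview 0. Fairview has the fewest and is eliminated.
Round 2: Dover 3, Irvine 3, Claremont 2, Glendale 1. Glendale has the fewest and is eliminated.
Round 3: Irvine 4, Dover 3, Claremont 2. Claremont has the fewest and is eliminated.
Round 4: Irvine 6, Dover 3. Irvine has a majority.

Fairview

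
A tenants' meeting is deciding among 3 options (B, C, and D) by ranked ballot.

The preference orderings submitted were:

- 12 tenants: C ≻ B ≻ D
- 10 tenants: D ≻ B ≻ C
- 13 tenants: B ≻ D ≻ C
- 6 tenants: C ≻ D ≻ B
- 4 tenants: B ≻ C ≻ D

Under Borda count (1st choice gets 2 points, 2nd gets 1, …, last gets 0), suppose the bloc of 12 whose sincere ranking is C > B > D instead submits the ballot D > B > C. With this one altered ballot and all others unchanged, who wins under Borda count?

Borda totals with the altered ballot: B 56, C 16, D 63.
The switch changes the winner from B to D.

D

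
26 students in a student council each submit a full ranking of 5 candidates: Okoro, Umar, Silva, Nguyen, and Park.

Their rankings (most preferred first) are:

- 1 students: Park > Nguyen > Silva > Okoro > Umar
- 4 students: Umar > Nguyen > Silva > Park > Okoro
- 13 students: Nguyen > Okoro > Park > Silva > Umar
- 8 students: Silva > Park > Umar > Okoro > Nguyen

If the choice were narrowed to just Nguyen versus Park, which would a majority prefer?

Ballots ranking Nguyen above Park: 4+13 = 17.
Ballots ranking Park above Nguyen: 1+8 = 9.
Nguyen wins the head-to-head, 17–9.

Nguyen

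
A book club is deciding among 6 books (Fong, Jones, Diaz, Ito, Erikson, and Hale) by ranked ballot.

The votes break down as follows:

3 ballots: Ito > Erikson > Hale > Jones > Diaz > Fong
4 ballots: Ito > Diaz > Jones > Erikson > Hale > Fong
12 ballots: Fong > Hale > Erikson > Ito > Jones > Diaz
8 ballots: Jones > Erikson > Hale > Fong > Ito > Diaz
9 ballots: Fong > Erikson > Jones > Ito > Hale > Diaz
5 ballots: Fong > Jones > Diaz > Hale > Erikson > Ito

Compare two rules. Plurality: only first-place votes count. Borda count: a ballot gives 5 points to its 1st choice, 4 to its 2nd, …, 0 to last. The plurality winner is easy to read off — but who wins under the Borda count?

Plurality first-place counts: Fong 26, Jones 8, Diaz 0, Ito 7, Erikson 0, Hale 0 → Fong.
Borda totals: Fong 146, Jones 117, Diaz 34, Ito 85, Erikson 129, Hale 104 → Fong.

Fong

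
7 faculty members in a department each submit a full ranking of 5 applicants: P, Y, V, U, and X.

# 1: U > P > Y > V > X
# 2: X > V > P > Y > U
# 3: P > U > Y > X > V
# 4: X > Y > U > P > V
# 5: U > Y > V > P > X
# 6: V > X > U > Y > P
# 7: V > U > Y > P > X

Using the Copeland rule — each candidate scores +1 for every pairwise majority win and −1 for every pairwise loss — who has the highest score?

U

Pairwise results:
  P vs Y: Y wins 4–3.
  P vs V: V wins 4–3.
  P vs U: U wins 5–2.
  P vs X: P wins 4–3.
  Y vs V: Y wins 4–3.
  Y vs U: U wins 5–2.
  Y vs X: Y wins 4–3.
  V vs U: U wins 4–3.
  V vs X: V wins 4–3.
  U vs X: U wins 4–3.
Copeland scores (wins − losses):
  P: 1 − 3 = -2
  Y: 3 − 1 = 2
  V: 2 − 2 = 0
  U: 4 − 0 = 4
  X: 0 − 4 = -4
U has the best Copeland score.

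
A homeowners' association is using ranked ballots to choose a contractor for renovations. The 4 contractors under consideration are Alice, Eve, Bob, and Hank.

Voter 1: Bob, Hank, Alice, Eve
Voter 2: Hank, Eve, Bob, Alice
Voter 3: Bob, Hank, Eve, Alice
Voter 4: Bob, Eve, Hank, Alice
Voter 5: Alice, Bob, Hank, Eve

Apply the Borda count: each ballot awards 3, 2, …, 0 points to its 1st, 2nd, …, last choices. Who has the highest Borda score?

Borda scores:
  Alice: 1 + 0 + 0 + 0 + 3 = 4
  Eve: 0 + 2 + 1 + 2 + 0 = 5
  Bob: 3 + 1 + 3 + 3 + 2 = 12
  Hank: 2 + 3 + 2 + 1 + 1 = 9
Bob has the highest total.

Bob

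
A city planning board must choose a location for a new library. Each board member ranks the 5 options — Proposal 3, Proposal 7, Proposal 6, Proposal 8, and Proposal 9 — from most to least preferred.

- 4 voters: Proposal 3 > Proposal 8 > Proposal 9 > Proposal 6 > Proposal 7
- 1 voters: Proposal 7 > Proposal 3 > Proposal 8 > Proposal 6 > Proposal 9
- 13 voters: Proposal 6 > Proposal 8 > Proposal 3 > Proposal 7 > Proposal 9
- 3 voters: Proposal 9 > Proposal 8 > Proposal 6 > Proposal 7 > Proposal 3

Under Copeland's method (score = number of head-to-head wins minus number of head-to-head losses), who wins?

Pairwise results:
  Proposal 3 vs Proposal 7: Proposal 3 wins 17–4.
  Proposal 3 vs Proposal 6: Proposal 6 wins 16–5.
  Proposal 3 vs Proposal 8: Proposal 8 wins 16–5.
  Proposal 3 vs Proposal 9: Proposal 3 wins 18–3.
  Proposal 7 vs Proposal 6: Proposal 6 wins 20–1.
  Proposal 7 vs Proposal 8: Proposal 8 wins 20–1.
  Proposal 7 vs Proposal 9: Proposal 7 wins 14–7.
  Proposal 6 vs Proposal 8: Proposal 6 wins 13–8.
  Proposal 6 vs Proposal 9: Proposal 6 wins 14–7.
  Proposal 8 vs Proposal 9: Proposal 8 wins 18–3.
Copeland scores (wins − losses):
  Proposal 3: 2 − 2 = 0
  Proposal 7: 1 − 3 = -2
  Proposal 6: 4 − 0 = 4
  Proposal 8: 3 − 1 = 2
  Proposal 9: 0 − 4 = -4
Proposal 6 has the best Copeland score.

Proposal 6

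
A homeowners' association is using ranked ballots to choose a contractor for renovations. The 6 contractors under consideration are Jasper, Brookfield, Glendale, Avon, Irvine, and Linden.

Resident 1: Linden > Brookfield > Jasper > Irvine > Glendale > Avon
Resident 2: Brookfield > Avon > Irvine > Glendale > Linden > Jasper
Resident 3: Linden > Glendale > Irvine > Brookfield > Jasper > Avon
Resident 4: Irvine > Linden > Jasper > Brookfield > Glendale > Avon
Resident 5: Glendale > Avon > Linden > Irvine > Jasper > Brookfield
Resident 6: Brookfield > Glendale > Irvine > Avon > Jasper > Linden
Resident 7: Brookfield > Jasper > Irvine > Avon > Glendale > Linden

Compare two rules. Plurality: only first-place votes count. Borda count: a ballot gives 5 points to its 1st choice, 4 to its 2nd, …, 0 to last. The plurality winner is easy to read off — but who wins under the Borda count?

Plurality first-place counts: Jasper 0, Brookfield 3, Glendale 1, Avon 0, Irvine 1, Linden 2 → Brookfield.
Borda totals: Jasper 13, Brookfield 23, Glendale 18, Avon 12, Irvine 21, Linden 18 → Brookfield.

Brookfield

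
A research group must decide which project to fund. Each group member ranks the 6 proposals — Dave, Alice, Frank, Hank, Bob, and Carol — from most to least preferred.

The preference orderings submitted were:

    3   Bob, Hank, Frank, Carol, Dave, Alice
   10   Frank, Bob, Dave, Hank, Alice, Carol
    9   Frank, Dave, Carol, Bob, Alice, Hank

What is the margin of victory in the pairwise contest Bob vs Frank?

Ballots ranking Bob above Frank: 3.
Ballots ranking Frank above Bob: 10+9 = 19.
Frank wins 19–3, a margin of 16.

16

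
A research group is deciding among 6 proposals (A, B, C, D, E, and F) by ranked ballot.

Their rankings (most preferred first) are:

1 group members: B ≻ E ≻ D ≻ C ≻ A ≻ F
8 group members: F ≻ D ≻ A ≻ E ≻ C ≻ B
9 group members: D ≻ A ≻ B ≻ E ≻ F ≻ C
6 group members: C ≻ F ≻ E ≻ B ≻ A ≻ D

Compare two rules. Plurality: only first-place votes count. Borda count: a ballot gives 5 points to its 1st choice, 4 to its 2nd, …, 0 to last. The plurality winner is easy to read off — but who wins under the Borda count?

D

Plurality first-place counts: A 0, B 1, C 6, D 9, E 0, F 8 → D.
Borda totals: A 67, B 44, C 40, D 80, E 56, F 73 → D.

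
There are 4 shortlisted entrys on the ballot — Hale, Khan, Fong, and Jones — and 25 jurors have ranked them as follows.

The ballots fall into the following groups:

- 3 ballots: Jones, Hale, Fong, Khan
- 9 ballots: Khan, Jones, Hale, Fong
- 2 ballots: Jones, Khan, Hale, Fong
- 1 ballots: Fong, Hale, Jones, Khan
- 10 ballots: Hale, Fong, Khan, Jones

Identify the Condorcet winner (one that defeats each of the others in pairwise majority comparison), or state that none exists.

Head-to-head results (25 voters total):
Hale vs Khan: Hale wins 14–11.
Hale vs Fong: Hale wins 24–1.
Hale vs Jones: Jones wins 14–11.
Khan vs Fong: Fong wins 14–11.
Khan vs Jones: Khan wins 19–6.
Fong vs Jones: Jones wins 14–11.
No candidate beats all others: Hale beats Khan beats Jones beats Hale, a majority cycle.

None — there is no Condorcet winner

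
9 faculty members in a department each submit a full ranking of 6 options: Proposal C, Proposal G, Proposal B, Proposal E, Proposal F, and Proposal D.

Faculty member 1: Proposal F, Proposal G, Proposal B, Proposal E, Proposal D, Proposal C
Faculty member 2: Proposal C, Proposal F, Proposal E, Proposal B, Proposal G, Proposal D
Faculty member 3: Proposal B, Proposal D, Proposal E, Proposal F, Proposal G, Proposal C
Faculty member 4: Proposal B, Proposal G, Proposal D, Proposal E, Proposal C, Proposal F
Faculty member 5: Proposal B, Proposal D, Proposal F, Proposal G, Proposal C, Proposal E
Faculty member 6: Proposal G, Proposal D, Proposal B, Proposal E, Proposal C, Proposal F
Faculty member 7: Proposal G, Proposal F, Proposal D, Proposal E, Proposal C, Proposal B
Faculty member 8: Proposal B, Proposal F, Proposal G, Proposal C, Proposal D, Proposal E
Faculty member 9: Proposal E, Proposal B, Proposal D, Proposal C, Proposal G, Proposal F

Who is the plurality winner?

First-place vote totals:
  Proposal C: 1
  Proposal G: 2
  Proposal B: 4
  Proposal E: 1
  Proposal F: 1
  Proposal D: 0
Proposal B has the most first-place votes.

Proposal B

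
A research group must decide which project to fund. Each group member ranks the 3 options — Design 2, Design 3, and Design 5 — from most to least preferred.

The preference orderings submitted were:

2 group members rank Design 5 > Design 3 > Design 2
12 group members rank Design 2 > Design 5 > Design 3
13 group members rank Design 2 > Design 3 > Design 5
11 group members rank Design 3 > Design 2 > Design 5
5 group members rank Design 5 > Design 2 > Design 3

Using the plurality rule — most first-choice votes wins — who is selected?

Design 2

First-place vote totals:
  Design 2: 25
  Design 3: 11
  Design 5: 7
Design 2 has the most first-place votes.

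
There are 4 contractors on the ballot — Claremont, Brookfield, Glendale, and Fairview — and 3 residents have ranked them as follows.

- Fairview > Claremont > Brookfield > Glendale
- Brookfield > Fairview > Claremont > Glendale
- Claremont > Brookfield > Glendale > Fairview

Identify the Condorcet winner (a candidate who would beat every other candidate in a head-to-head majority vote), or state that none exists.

No Condorcet winner

Head-to-head results (3 voters total):
Claremont vs Brookfield: Claremont wins 2–1.
Claremont vs Glendale: Claremont wins 3–0.
Claremont vs Fairview: Fairview wins 2–1.
Brookfield vs Glendale: Brookfield wins 3–0.
Brookfield vs Fairview: Brookfield wins 2–1.
Glendale vs Fairview: Fairview wins 2–1.
No candidate beats all others: Claremont beats Brookfield beats Fairview beats Claremont, a majority cycle.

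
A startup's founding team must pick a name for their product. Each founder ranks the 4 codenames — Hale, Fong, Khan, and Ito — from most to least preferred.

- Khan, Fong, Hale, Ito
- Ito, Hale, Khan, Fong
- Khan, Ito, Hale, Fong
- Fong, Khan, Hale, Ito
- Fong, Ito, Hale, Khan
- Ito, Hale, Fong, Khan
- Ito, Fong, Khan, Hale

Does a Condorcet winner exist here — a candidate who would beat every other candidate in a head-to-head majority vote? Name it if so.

Head-to-head results (7 voters total):
Hale vs Fong: Fong wins 4–3.
Hale vs Khan: Khan wins 4–3.
Hale vs Ito: Ito wins 5–2.
Fong vs Khan: Fong wins 4–3.
Fong vs Ito: Ito wins 4–3.
Khan vs Ito: Ito wins 4–3.
Ito beats each rival — Hale (5–2), Fong (4–3), Khan (4–3) — so Ito is the Condorcet winner.

Ito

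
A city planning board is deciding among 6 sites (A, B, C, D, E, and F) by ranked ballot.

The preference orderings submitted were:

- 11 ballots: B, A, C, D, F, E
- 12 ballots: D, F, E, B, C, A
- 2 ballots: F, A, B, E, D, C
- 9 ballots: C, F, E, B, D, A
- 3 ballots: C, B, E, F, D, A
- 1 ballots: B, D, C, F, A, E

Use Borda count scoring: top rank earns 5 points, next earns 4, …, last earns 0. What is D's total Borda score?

100

Borda scores:
  A: 11·4 + 12·0 + 2·4 + 9·0 + 3·0 + 1 = 53
  B: 11·5 + 12·2 + 2·3 + 9·2 + 3·4 + 5 = 120
  C: 11·3 + 12·1 + 2·0 + 9·5 + 3·5 + 3 = 108
  D: 11·2 + 12·5 + 2·1 + 9·1 + 3·1 + 4 = 100
  E: 11·0 + 12·3 + 2·2 + 9·3 + 3·3 + 0 = 76
  F: 11·1 + 12·4 + 2·5 + 9·4 + 3·2 + 2 = 113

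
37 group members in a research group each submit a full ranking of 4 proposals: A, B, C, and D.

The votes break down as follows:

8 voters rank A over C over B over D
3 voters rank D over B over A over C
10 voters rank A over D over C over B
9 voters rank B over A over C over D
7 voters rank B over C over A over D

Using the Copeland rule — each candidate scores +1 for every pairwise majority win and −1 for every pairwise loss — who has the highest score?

Pairwise results:
  A vs B: B wins 19–18.
  A vs C: A wins 30–7.
  A vs D: A wins 34–3.
  B vs C: B wins 19–18.
  B vs D: B wins 24–13.
  C vs D: C wins 24–13.
Copeland scores (wins − losses):
  A: 2 − 1 = 1
  B: 3 − 0 = 3
  C: 1 − 2 = -1
  D: 0 − 3 = -3
B has the best Copeland score.

B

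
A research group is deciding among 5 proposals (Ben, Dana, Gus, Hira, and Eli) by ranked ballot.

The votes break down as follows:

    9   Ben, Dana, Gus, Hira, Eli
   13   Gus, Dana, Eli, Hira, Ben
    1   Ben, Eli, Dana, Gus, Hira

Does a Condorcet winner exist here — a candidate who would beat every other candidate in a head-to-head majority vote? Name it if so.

Head-to-head results (23 voters total):
Ben vs Dana: Dana wins 13–10.
Ben vs Gus: Gus wins 13–10.
Ben vs Hira: Hira wins 13–10.
Ben vs Eli: Eli wins 13–10.
Dana vs Gus: Gus wins 13–10.
Dana vs Hira: Dana wins 23–0.
Dana vs Eli: Dana wins 22–1.
Gus vs Hira: Gus wins 23–0.
Gus vs Eli: Gus wins 22–1.
Hira vs Eli: Eli wins 14–9.
Gus beats each rival — Ben (13–10), Dana (13–10), Hira (23–0), Eli (22–1) — so Gus is the Condorcet winner.

Gus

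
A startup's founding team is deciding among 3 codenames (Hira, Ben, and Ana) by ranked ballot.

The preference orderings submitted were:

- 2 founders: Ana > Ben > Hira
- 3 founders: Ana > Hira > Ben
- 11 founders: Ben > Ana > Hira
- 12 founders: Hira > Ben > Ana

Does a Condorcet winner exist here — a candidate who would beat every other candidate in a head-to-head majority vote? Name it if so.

Head-to-head results (28 voters total):
Hira vs Ben: Hira wins 15–13.
Hira vs Ana: Ana wins 16–12.
Ben vs Ana: Ben wins 23–5.
No candidate beats all others: Hira beats Ben beats Ana beats Hira, a majority cycle.

None — there is no Condorcet winner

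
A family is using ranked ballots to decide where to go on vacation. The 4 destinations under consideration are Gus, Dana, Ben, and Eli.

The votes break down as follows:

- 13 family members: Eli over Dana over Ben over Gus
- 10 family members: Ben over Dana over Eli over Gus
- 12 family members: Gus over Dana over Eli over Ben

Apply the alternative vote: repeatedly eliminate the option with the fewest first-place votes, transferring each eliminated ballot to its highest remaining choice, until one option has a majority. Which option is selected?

Round 1: Eli 13, Gus 12, Ben 10, Dana 0. Dana has the fewest and is eliminated.
Round 2: Eli 13, Gus 12, Ben 10. Ben has the fewest and is eliminated.
Round 3: Eli 23, Gus 12. Eli has a majority.

Eli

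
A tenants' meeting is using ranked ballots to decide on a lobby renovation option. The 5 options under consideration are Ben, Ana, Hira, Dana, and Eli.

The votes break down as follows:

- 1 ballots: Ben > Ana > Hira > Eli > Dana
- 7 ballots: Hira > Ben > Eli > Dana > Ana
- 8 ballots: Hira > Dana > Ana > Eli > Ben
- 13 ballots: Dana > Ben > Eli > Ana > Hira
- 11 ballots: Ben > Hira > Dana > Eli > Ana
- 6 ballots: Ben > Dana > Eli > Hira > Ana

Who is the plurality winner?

Ben

First-place vote totals:
  Ben: 18
  Ana: 0
  Hira: 15
  Dana: 13
  Eli: 0
Ben has the most first-place votes.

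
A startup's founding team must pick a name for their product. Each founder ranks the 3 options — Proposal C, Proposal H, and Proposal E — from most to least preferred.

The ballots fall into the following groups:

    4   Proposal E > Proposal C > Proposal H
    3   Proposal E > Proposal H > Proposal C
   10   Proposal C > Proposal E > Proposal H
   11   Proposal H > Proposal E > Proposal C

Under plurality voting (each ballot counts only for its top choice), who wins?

First-place vote totals:
  Proposal C: 10
  Proposal H: 11
  Proposal E: 7
Proposal H has the most first-place votes.

Proposal H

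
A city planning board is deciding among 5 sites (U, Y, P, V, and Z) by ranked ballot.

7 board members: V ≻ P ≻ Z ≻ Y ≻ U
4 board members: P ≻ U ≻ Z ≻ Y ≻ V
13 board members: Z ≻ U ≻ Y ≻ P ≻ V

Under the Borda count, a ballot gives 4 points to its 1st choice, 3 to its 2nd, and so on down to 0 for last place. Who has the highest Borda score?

Borda scores:
  U: 7·0 + 4·3 + 13·3 = 51
  Y: 7·1 + 4·1 + 13·2 = 37
  P: 7·3 + 4·4 + 13·1 = 50
  V: 7·4 + 4·0 + 13·0 = 28
  Z: 7·2 + 4·2 + 13·4 = 74
Z has the highest total.

Z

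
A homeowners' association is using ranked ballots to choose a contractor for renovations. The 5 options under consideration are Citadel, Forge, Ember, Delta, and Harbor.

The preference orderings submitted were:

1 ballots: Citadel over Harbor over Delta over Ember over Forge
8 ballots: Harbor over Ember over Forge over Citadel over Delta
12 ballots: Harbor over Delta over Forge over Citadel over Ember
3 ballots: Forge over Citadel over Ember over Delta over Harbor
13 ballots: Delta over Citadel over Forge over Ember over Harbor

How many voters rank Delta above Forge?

Ballots ranking Delta above Forge: 1+12+13 = 26.
Ballots ranking Forge above Delta: 8+3 = 11.
So 26 of 37 voters prefer Delta to Forge.

26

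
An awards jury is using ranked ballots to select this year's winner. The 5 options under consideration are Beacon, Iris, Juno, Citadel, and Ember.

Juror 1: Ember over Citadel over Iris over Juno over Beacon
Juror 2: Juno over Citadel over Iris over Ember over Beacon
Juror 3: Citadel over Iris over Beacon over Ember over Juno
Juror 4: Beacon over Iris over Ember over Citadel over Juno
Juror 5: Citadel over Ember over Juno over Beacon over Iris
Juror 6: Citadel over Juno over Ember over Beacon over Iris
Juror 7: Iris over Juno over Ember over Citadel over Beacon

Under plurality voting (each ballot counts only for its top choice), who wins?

First-place vote totals:
  Beacon: 1
  Iris: 1
  Juno: 1
  Citadel: 3
  Ember: 1
Citadel has the most first-place votes.

Citadel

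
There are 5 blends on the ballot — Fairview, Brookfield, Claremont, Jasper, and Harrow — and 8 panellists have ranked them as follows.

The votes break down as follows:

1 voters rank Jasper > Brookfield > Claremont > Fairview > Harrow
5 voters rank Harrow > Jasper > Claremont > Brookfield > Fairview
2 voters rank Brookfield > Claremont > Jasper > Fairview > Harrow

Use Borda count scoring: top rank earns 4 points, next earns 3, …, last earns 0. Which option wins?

Borda scores:
  Fairview: 1 + 5·0 + 2·1 = 3
  Brookfield: 3 + 5·1 + 2·4 = 16
  Claremont: 2 + 5·2 + 2·3 = 18
  Jasper: 4 + 5·3 + 2·2 = 23
  Harrow: 0 + 5·4 + 2·0 = 20
Jasper has the highest total.

Jasper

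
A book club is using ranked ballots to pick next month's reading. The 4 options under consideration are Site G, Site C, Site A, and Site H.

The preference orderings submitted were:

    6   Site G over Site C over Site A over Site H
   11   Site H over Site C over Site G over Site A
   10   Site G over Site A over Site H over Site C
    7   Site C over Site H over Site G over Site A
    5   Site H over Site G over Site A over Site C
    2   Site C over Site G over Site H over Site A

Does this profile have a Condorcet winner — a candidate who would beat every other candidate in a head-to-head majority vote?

Head-to-head results (41 voters total):
Site G vs Site C: Site G wins 21–20.
Site G vs Site A: Site G wins 41–0.
Site G vs Site H: Site H wins 23–18.
Site C vs Site A: Site C wins 26–15.
Site C vs Site H: Site H wins 26–15.
Site A vs Site H: Site H wins 25–16.
Site H beats each rival — Site G (23–18), Site C (26–15), Site A (25–16) — so Site H is the Condorcet winner.

Yes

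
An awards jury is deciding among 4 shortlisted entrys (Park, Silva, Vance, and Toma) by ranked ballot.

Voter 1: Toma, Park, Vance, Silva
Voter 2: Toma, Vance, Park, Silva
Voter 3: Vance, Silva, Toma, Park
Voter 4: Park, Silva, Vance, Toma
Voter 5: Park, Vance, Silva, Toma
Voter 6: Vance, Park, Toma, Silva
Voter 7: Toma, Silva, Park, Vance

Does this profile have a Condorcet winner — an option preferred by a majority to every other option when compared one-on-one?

No

Head-to-head results (7 voters total):
Park vs Silva: Park wins 5–2.
Park vs Vance: Park wins 4–3.
Park vs Toma: Toma wins 4–3.
Silva vs Vance: Vance wins 5–2.
Silva vs Toma: Toma wins 4–3.
Vance vs Toma: Vance wins 4–3.
No candidate beats all others: Park beats Vance beats Toma beats Park, a majority cycle.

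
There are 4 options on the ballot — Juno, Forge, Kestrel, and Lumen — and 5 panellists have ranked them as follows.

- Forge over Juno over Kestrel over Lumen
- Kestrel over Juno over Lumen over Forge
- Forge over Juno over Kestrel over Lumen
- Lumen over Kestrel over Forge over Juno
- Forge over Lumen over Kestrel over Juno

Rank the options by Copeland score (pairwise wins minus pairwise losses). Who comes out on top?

Pairwise results:
  Juno vs Forge: Forge wins 4–1.
  Juno vs Kestrel: Kestrel wins 3–2.
  Juno vs Lumen: Juno wins 3–2.
  Forge vs Kestrel: Forge wins 3–2.
  Forge vs Lumen: Forge wins 3–2.
  Kestrel vs Lumen: Kestrel wins 3–2.
Copeland scores (wins − losses):
  Juno: 1 − 2 = -1
  Forge: 3 − 0 = 3
  Kestrel: 2 − 1 = 1
  Lumen: 0 − 3 = -3
Forge has the best Copeland score.

Forge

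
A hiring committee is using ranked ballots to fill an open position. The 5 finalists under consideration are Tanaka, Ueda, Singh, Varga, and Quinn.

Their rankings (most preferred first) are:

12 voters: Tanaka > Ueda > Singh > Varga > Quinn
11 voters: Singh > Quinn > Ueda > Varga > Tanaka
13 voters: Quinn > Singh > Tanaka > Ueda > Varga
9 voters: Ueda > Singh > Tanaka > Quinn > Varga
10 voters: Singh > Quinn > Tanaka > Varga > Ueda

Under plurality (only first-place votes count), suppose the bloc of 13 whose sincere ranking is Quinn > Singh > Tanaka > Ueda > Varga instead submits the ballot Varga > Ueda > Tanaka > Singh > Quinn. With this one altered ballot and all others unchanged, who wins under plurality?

Singh

First-place totals with the altered ballot: Tanaka 12, Ueda 9, Singh 21, Varga 13, Quinn 0.
The winner is unchanged: still Singh.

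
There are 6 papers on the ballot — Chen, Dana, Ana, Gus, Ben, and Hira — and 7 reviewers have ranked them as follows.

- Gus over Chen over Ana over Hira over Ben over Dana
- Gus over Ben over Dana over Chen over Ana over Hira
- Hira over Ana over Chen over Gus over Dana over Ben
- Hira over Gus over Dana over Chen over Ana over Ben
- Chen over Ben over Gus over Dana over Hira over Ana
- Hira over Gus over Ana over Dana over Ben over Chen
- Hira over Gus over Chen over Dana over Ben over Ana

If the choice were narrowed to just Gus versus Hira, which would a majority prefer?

Ballots ranking Gus above Hira: 3.
Ballots ranking Hira above Gus: 4.
Hira wins the head-to-head, 4–3.

Hira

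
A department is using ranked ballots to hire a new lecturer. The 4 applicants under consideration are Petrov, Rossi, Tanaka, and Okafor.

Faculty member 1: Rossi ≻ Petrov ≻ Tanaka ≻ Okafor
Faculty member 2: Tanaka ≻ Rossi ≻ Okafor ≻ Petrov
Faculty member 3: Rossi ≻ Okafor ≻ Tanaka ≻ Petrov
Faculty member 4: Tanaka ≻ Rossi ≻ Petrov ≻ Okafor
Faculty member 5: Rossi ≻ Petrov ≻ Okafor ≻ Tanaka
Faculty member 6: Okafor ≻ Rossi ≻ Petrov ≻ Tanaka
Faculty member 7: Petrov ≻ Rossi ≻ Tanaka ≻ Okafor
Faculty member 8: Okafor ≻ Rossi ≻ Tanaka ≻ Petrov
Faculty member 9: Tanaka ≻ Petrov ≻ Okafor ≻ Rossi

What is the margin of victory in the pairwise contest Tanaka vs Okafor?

1

Ballots ranking Tanaka above Okafor: 5.
Ballots ranking Okafor above Tanaka: 4.
Tanaka wins 5–4, a margin of 1.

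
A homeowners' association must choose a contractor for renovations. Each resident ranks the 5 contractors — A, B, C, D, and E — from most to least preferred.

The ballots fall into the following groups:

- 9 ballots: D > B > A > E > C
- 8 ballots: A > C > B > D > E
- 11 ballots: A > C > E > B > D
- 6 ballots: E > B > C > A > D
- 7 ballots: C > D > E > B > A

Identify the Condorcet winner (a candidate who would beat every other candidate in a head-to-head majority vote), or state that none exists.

Head-to-head results (41 voters total):
A vs B: B wins 22–19.
A vs C: A wins 28–13.
A vs D: A wins 25–16.
A vs E: A wins 28–13.
B vs C: C wins 26–15.
B vs D: B wins 25–16.
B vs E: E wins 24–17.
C vs D: C wins 32–9.
C vs E: C wins 26–15.
D vs E: D wins 24–17.
No candidate beats all others: A beats C beats B beats A, a majority cycle.

No Condorcet winner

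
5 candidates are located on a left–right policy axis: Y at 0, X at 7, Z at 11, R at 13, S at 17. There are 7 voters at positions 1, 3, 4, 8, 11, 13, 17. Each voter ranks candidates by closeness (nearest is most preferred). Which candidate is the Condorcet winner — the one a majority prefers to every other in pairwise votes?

With single-peaked preferences on a line, the Condorcet winner is the candidate closest to the median voter.
The median voter (position 8) is closest to X at 7.
Check: X vs R — voters closer to X: 4 of 7.

X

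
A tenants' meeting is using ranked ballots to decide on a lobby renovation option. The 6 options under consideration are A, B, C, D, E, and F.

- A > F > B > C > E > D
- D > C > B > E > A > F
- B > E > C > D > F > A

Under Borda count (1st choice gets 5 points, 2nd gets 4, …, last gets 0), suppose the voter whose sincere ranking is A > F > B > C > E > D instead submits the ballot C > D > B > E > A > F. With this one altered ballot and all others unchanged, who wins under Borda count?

C

Borda totals with the altered ballot: A 2, B 11, C 12, D 11, E 8, F 1.
The switch changes the winner from B to C.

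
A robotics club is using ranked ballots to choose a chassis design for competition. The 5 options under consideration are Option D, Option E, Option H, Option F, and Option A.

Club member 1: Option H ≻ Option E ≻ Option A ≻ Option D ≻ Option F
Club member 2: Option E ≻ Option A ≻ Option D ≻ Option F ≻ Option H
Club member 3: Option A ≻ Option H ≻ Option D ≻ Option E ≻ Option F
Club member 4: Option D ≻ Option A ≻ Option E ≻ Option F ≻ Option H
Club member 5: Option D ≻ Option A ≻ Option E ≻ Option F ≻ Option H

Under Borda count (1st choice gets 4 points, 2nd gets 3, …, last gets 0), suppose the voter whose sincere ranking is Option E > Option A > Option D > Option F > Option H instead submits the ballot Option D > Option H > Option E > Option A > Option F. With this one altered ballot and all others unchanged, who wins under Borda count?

Borda totals with the altered ballot: Option D 15, Option E 10, Option H 10, Option F 2, Option A 13.
The switch changes the winner from Option A to Option D.

Option D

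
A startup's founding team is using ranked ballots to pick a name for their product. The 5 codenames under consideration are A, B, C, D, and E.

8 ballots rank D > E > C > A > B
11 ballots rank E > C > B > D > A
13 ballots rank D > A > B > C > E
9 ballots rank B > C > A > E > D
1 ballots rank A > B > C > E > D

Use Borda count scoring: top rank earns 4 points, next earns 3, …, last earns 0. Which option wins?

D

Borda scores:
  A: 8·1 + 11·0 + 13·3 + 9·2 + 4 = 69
  B: 8·0 + 11·2 + 13·2 + 9·4 + 3 = 87
  C: 8·2 + 11·3 + 13·1 + 9·3 + 2 = 91
  D: 8·4 + 11·1 + 13·4 + 9·0 + 0 = 95
  E: 8·3 + 11·4 + 13·0 + 9·1 + 1 = 78
D has the highest total.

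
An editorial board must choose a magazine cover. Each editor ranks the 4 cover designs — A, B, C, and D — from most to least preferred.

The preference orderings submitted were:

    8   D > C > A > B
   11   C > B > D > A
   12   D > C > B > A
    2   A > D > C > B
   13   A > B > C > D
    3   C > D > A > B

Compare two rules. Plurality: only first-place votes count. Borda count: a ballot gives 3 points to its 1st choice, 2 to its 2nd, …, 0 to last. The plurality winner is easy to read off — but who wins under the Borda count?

Plurality first-place counts: A 15, B 0, C 14, D 20 → D.
Borda totals: A 56, B 60, C 97, D 81 → C.

C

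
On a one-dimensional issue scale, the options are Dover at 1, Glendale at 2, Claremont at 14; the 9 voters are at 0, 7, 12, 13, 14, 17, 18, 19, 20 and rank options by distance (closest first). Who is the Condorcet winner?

Claremont

With single-peaked preferences on a line, the Condorcet winner is the candidate closest to the median voter.
The median voter (position 14) is closest to Claremont at 14.
Check: Claremont vs Glendale — voters closer to Claremont: 7 of 9.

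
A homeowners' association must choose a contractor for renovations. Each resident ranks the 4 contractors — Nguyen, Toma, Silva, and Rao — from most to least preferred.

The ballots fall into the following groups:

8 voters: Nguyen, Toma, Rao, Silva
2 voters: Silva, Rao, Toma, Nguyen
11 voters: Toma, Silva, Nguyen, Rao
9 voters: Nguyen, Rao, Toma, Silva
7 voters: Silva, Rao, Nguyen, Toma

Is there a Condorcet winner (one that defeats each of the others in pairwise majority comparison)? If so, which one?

Head-to-head results (37 voters total):
Nguyen vs Toma: Nguyen wins 24–13.
Nguyen vs Silva: Silva wins 20–17.
Nguyen vs Rao: Nguyen wins 28–9.
Toma vs Silva: Toma wins 28–9.
Toma vs Rao: Toma wins 19–18.
Silva vs Rao: Silva wins 20–17.
No candidate beats all others: Nguyen beats Toma beats Silva beats Nguyen, a majority cycle.

There is no Condorcet winner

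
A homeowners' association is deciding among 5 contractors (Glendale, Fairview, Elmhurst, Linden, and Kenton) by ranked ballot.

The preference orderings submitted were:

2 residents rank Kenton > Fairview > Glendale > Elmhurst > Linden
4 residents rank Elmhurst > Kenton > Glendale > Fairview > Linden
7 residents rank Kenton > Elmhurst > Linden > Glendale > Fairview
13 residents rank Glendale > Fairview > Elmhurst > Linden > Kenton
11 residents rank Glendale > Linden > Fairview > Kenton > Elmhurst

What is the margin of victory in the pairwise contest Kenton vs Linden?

11

Ballots ranking Kenton above Linden: 2+4+7 = 13.
Ballots ranking Linden above Kenton: 13+11 = 24.
Linden wins 24–13, a margin of 11.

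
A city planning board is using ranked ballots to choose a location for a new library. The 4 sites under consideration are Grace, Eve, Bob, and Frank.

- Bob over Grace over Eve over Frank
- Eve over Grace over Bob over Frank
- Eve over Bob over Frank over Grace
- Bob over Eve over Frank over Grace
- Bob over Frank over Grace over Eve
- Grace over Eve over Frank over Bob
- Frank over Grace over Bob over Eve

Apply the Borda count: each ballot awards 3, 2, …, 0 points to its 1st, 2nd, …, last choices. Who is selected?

Bob

Borda scores:
  Grace: 2 + 2 + 0 + 0 + 1 + 3 + 2 = 10
  Eve: 1 + 3 + 3 + 2 + 0 + 2 + 0 = 11
  Bob: 3 + 1 + 2 + 3 + 3 + 0 + 1 = 13
  Frank: 0 + 0 + 1 + 1 + 2 + 1 + 3 = 8
Bob has the highest total.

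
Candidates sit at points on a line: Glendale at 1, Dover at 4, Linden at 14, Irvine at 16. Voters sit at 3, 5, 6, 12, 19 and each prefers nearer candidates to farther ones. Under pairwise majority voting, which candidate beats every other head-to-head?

Dover

With single-peaked preferences on a line, the Condorcet winner is the candidate closest to the median voter.
The median voter (position 6) is closest to Dover at 4.
Check: Dover vs Linden — voters closer to Dover: 3 of 5.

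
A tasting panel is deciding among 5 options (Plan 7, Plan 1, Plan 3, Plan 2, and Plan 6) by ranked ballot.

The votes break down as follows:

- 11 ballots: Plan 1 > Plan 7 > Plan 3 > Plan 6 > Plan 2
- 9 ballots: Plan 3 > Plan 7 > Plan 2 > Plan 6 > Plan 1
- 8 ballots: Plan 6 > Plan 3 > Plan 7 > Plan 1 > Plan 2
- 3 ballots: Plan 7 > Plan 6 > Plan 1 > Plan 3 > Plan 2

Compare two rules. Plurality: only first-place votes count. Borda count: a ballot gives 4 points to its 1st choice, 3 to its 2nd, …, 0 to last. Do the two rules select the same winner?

Plurality first-place counts: Plan 7 3, Plan 1 11, Plan 3 9, Plan 2 0, Plan 6 8 → Plan 1.
Borda totals: Plan 7 88, Plan 1 58, Plan 3 85, Plan 2 18, Plan 6 61 → Plan 7.
The two rules disagree: plurality picks Plan 1, Borda picks Plan 7.

No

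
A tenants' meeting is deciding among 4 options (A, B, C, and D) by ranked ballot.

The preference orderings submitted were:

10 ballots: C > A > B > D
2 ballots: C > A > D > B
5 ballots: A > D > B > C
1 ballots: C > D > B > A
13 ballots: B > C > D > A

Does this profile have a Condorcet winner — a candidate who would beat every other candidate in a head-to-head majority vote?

No

Head-to-head results (31 voters total):
A vs B: A wins 17–14.
A vs C: C wins 26–5.
A vs D: A wins 17–14.
B vs C: B wins 18–13.
B vs D: B wins 23–8.
C vs D: C wins 26–5.
No candidate beats all others: A beats B beats C beats A, a majority cycle.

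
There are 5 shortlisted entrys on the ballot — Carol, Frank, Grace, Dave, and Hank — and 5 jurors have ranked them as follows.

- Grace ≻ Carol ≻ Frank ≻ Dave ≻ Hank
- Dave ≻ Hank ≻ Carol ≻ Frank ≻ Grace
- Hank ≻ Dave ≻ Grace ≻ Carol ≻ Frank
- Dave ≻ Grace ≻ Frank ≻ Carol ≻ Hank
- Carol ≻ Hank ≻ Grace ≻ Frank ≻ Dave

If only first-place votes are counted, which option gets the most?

First-place vote totals:
  Carol: 1
  Frank: 0
  Grace: 1
  Dave: 2
  Hank: 1
Dave has the most first-place votes.

Dave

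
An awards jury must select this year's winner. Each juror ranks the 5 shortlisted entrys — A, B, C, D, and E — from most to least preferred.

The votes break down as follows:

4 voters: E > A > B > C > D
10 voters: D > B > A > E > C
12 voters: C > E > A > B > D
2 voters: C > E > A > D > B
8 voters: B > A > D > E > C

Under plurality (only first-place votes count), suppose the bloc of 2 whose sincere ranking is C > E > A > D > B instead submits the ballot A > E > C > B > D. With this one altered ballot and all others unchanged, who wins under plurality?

First-place totals with the altered ballot: A 2, B 8, C 12, D 10, E 4.
The winner is unchanged: still C.

C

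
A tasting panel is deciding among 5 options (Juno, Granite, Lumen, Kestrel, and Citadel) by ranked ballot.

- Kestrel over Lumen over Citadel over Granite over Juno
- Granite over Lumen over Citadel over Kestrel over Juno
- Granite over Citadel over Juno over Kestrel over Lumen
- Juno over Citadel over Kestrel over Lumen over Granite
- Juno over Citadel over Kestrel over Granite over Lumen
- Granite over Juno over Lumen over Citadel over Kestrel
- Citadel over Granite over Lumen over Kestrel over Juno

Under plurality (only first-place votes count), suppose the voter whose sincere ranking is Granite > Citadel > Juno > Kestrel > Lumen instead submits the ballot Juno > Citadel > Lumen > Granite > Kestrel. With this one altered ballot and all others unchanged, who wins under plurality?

First-place totals with the altered ballot: Juno 3, Granite 2, Lumen 0, Kestrel 1, Citadel 1.
The switch changes the winner from Granite to Juno.

Juno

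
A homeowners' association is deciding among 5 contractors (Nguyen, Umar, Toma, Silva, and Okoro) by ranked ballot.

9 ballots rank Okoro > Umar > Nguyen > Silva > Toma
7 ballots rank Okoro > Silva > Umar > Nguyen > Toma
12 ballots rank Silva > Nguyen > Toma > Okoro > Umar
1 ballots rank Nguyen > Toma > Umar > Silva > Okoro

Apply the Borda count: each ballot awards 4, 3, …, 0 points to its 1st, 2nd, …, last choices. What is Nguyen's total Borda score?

65

Borda scores:
  Nguyen: 9·2 + 7·1 + 12·3 + 4 = 65
  Umar: 9·3 + 7·2 + 12·0 + 2 = 43
  Toma: 9·0 + 7·0 + 12·2 + 3 = 27
  Silva: 9·1 + 7·3 + 12·4 + 1 = 79
  Okoro: 9·4 + 7·4 + 12·1 + 0 = 76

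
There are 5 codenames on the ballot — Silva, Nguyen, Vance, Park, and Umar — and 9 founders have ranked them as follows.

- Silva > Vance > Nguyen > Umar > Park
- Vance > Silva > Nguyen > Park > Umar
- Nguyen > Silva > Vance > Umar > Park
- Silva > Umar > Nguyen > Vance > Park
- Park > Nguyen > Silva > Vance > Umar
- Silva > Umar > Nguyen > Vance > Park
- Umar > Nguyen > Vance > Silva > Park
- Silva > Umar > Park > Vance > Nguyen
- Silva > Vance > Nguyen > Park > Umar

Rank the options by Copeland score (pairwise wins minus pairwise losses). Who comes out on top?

Silva

Pairwise results:
  Silva vs Nguyen: Silva wins 6–3.
  Silva vs Vance: Silva wins 7–2.
  Silva vs Park: Silva wins 8–1.
  Silva vs Umar: Silva wins 8–1.
  Nguyen vs Vance: Nguyen wins 5–4.
  Nguyen vs Park: Nguyen wins 7–2.
  Nguyen vs Umar: Nguyen wins 5–4.
  Vance vs Park: Vance wins 7–2.
  Vance vs Umar: Vance wins 5–4.
  Park vs Umar: Umar wins 6–3.
Copeland scores (wins − losses):
  Silva: 4 − 0 = 4
  Nguyen: 3 − 1 = 2
  Vance: 2 − 2 = 0
  Park: 0 − 4 = -4
  Umar: 1 − 3 = -2
Silva has the best Copeland score.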